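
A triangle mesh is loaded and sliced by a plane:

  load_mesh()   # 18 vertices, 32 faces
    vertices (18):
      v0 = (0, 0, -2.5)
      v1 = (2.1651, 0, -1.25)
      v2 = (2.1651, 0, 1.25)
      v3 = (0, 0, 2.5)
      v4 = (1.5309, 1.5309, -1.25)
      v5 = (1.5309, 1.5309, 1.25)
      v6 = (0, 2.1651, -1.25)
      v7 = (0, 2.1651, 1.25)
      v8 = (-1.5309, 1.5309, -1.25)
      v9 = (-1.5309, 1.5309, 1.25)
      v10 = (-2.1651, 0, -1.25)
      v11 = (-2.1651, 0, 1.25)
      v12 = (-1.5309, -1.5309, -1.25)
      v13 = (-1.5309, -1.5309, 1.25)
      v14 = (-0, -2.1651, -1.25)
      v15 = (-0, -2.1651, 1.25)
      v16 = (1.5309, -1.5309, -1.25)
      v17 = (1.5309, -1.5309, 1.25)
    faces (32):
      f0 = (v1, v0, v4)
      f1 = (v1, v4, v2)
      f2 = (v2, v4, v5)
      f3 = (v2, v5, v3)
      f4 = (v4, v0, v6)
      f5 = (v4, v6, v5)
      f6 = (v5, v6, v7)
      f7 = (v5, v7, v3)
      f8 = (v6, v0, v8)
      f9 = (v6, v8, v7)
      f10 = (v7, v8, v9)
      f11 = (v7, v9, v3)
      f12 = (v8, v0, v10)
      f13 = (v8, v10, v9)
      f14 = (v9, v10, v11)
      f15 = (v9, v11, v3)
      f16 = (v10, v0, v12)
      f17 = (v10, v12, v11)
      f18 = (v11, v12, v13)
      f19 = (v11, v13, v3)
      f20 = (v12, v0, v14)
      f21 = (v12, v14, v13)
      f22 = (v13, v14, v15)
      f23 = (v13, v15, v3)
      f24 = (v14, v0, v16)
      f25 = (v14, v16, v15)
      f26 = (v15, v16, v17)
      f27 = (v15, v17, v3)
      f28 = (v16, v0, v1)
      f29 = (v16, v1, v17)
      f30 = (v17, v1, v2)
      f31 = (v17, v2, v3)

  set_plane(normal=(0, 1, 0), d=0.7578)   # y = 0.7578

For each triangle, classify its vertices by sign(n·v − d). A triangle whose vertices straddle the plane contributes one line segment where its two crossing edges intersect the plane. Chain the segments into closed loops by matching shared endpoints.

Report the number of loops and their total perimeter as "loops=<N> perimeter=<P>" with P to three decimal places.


loops=1 perimeter=13.167

Straddling triangles (12 of 32):
  (v1,v0,v4) [--+] → (0.7578, 0.7578, -1.88125)–(1.85117, 0.7578, -1.25)  len=1.2625
  (v1,v4,v2) [-+-] → (1.85117, 0.7578, -1.25)–(1.85117, 0.7578, 0.0124927)  len=1.2625
  (v2,v4,v5) [-++] → (1.85117, 0.7578, 0.0124927)–(1.85117, 0.7578, 1.25)  len=1.2375
  (v2,v5,v3) [-+-] → (1.85117, 0.7578, 1.25)–(0.7578, 0.7578, 1.88125)  len=1.2625
  (v4,v0,v6) [+-+] → (0.7578, 0.7578, -1.88125)–(0, 0.7578, -2.06249)  len=0.7792
  (v5,v7,v3) [++-] → (0, 0.7578, 2.06249)–(0.7578, 0.7578, 1.88125)  len=0.7792
  (v6,v0,v8) [+-+] → (0, 0.7578, -2.06249)–(-0.7578, 0.7578, -1.88125)  len=0.7792
  (v7,v9,v3) [++-] → (-0.7578, 0.7578, 1.88125)–(0, 0.7578, 2.06249)  len=0.7792
  (v8,v0,v10) [+--] → (-0.7578, 0.7578, -1.88125)–(-1.85117, 0.7578, -1.25)  len=1.2625
  (v8,v10,v9) [+-+] → (-1.85117, 0.7578, -1.25)–(-1.85117, 0.7578, -0.0124927)  len=1.2375
  (v9,v10,v11) [+--] → (-1.85117, 0.7578, -0.0124927)–(-1.85117, 0.7578, 1.25)  len=1.2625
  (v9,v11,v3) [+--] → (-1.85117, 0.7578, 1.25)–(-0.7578, 0.7578, 1.88125)  len=1.2625

Chained into 1 loop(s):
  loop 1: 12 segments, perimeter = 13.1667
Total perimeter = 13.167


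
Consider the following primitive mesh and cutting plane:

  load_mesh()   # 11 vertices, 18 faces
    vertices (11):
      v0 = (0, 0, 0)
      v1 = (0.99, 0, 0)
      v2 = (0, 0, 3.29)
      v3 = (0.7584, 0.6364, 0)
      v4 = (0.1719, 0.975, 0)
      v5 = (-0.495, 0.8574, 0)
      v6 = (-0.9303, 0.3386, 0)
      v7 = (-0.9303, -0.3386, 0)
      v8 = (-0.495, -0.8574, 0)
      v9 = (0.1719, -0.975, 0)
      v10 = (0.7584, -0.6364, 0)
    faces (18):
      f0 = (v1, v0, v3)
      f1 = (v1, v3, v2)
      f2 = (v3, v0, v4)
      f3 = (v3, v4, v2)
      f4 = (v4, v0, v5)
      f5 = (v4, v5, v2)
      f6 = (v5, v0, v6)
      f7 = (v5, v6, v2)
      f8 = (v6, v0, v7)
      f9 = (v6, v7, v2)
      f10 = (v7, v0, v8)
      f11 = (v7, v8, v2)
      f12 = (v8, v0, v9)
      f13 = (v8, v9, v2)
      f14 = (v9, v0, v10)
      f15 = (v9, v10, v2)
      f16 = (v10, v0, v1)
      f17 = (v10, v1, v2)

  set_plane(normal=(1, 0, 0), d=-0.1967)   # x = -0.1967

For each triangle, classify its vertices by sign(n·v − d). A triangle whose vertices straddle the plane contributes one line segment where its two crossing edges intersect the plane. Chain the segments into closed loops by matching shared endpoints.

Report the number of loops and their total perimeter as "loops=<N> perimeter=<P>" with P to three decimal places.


loops=1 perimeter=7.425

Straddling triangles (10 of 18):
  (v4,v0,v5) [++-] → (-0.1967, 0.340708, 0)–(-0.1967, 0.910002, 0)  len=0.5693
  (v4,v5,v2) [+-+] → (-0.1967, 0.910002, 0)–(-0.1967, 0.340708, 1.98264)  len=2.0628
  (v5,v0,v6) [-+-] → (-0.1967, 0.340708, 0)–(-0.1967, 0.0715926, 0)  len=0.2691
  (v5,v6,v2) [--+] → (-0.1967, 0.0715926, 2.59437)–(-0.1967, 0.340708, 1.98264)  len=0.6683
  (v6,v0,v7) [-+-] → (-0.1967, 0.0715926, 0)–(-0.1967, -0.0715926, 0)  len=0.1432
  (v6,v7,v2) [--+] → (-0.1967, -0.0715926, 2.59437)–(-0.1967, 0.0715926, 2.59437)  len=0.1432
  (v7,v0,v8) [-+-] → (-0.1967, -0.0715926, 0)–(-0.1967, -0.340708, 0)  len=0.2691
  (v7,v8,v2) [--+] → (-0.1967, -0.340708, 1.98264)–(-0.1967, -0.0715926, 2.59437)  len=0.6683
  (v8,v0,v9) [-++] → (-0.1967, -0.340708, 0)–(-0.1967, -0.910002, 0)  len=0.5693
  (v8,v9,v2) [-++] → (-0.1967, -0.910002, 0)–(-0.1967, -0.340708, 1.98264)  len=2.0628

Chained into 1 loop(s):
  loop 1: 10 segments, perimeter = 7.4253
Total perimeter = 7.425


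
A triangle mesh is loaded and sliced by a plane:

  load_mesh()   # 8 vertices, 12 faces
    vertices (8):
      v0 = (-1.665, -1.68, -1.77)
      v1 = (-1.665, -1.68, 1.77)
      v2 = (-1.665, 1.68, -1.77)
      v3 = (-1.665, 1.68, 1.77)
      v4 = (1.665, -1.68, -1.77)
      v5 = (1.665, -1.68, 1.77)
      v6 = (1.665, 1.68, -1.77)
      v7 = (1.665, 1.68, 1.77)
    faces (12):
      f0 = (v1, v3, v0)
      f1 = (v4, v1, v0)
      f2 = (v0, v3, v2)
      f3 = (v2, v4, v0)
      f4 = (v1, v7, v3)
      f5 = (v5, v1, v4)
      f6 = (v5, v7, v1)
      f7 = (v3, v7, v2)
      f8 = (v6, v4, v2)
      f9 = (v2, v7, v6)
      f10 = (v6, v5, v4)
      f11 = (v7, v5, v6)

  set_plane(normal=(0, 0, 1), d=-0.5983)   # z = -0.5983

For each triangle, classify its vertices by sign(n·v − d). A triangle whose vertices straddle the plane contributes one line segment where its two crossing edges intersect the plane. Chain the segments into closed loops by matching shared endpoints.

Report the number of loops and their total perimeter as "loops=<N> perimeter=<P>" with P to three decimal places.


loops=1 perimeter=13.380

Straddling triangles (8 of 12):
  (v1,v3,v0) [++-] → (-1.665, -0.567878, -0.5983)–(-1.665, -1.68, -0.5983)  len=1.1121
  (v4,v1,v0) [-+-] → (0.562808, -1.68, -0.5983)–(-1.665, -1.68, -0.5983)  len=2.2278
  (v0,v3,v2) [-+-] → (-1.665, -0.567878, -0.5983)–(-1.665, 1.68, -0.5983)  len=2.2479
  (v5,v1,v4) [++-] → (0.562808, -1.68, -0.5983)–(1.665, -1.68, -0.5983)  len=1.1022
  (v3,v7,v2) [++-] → (-0.562808, 1.68, -0.5983)–(-1.665, 1.68, -0.5983)  len=1.1022
  (v2,v7,v6) [-+-] → (-0.562808, 1.68, -0.5983)–(1.665, 1.68, -0.5983)  len=2.2278
  (v6,v5,v4) [-+-] → (1.665, 0.567878, -0.5983)–(1.665, -1.68, -0.5983)  len=2.2479
  (v7,v5,v6) [++-] → (1.665, 0.567878, -0.5983)–(1.665, 1.68, -0.5983)  len=1.1121

Chained into 1 loop(s):
  loop 1: 8 segments, perimeter = 13.3800
Total perimeter = 13.380


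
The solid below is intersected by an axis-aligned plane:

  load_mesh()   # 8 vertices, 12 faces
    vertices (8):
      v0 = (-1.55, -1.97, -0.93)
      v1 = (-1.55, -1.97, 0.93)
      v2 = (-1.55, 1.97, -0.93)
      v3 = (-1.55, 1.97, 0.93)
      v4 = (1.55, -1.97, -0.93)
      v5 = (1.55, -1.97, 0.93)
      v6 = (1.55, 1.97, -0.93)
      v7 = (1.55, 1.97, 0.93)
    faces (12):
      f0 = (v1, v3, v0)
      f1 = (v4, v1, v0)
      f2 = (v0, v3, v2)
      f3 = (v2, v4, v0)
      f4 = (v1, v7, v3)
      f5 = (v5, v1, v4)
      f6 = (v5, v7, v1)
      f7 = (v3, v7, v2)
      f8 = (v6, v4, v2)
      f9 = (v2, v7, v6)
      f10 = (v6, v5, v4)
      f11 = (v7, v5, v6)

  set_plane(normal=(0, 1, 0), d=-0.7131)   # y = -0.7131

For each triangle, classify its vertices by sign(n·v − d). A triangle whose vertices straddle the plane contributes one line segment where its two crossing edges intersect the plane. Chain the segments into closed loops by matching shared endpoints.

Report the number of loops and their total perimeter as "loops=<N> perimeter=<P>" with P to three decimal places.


loops=1 perimeter=9.920

Straddling triangles (8 of 12):
  (v1,v3,v0) [-+-] → (-1.55, -0.7131, 0.93)–(-1.55, -0.7131, -0.336641)  len=1.2666
  (v0,v3,v2) [-++] → (-1.55, -0.7131, -0.336641)–(-1.55, -0.7131, -0.93)  len=0.5934
  (v2,v4,v0) [+--] → (0.561069, -0.7131, -0.93)–(-1.55, -0.7131, -0.93)  len=2.1111
  (v1,v7,v3) [-++] → (-0.561069, -0.7131, 0.93)–(-1.55, -0.7131, 0.93)  len=0.9889
  (v5,v7,v1) [-+-] → (1.55, -0.7131, 0.93)–(-0.561069, -0.7131, 0.93)  len=2.1111
  (v6,v4,v2) [+-+] → (1.55, -0.7131, -0.93)–(0.561069, -0.7131, -0.93)  len=0.9889
  (v6,v5,v4) [+--] → (1.55, -0.7131, 0.336641)–(1.55, -0.7131, -0.93)  len=1.2666
  (v7,v5,v6) [+-+] → (1.55, -0.7131, 0.93)–(1.55, -0.7131, 0.336641)  len=0.5934

Chained into 1 loop(s):
  loop 1: 8 segments, perimeter = 9.9200
Total perimeter = 9.920


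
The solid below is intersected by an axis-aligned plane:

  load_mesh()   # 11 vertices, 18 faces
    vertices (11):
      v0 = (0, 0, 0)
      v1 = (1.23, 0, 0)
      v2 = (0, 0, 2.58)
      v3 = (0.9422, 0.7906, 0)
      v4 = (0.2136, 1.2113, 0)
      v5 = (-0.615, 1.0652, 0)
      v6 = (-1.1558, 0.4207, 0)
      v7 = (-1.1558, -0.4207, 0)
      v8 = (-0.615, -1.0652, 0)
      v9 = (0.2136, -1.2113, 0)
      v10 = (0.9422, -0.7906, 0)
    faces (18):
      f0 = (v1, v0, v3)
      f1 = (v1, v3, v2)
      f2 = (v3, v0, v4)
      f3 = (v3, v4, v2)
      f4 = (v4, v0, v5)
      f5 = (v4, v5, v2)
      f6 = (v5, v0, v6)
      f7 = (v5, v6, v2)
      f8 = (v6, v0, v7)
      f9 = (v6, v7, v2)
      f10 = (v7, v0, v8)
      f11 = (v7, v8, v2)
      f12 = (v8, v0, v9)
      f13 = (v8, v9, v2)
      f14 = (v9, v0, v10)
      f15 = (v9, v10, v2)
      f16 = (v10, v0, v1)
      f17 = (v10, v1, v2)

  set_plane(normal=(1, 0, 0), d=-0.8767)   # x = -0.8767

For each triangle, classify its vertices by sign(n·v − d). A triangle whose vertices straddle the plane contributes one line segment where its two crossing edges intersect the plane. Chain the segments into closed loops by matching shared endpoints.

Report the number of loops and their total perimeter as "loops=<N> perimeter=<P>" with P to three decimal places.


loops=1 perimeter=3.664

Straddling triangles (6 of 18):
  (v5,v0,v6) [++-] → (-0.8767, 0.31911, 0)–(-0.8767, 0.753318, 0)  len=0.4342
  (v5,v6,v2) [+-+] → (-0.8767, 0.753318, 0)–(-0.8767, 0.31911, 0.623013)  len=0.7594
  (v6,v0,v7) [-+-] → (-0.8767, 0.31911, 0)–(-0.8767, -0.31911, 0)  len=0.6382
  (v6,v7,v2) [--+] → (-0.8767, -0.31911, 0.623013)–(-0.8767, 0.31911, 0.623013)  len=0.6382
  (v7,v0,v8) [-++] → (-0.8767, -0.31911, 0)–(-0.8767, -0.753318, 0)  len=0.4342
  (v7,v8,v2) [-++] → (-0.8767, -0.753318, 0)–(-0.8767, -0.31911, 0.623013)  len=0.7594

Chained into 1 loop(s):
  loop 1: 6 segments, perimeter = 3.6636
Total perimeter = 3.664


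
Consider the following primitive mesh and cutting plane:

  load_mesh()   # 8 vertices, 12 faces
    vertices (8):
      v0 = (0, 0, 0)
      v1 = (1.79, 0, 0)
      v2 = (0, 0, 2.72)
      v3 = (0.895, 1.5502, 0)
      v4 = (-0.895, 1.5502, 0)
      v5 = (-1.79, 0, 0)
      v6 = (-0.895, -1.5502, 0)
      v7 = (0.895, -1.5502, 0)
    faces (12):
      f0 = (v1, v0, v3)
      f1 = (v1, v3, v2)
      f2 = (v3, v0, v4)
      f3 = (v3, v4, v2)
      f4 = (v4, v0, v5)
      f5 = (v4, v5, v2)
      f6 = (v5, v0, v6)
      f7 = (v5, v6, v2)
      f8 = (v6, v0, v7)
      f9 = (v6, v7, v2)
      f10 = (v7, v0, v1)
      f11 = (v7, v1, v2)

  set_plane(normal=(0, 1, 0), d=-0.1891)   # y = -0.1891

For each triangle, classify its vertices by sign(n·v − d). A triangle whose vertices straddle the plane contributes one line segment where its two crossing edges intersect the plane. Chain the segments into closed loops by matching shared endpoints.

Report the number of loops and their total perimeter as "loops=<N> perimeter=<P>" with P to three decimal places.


loops=1 perimeter=9.298

Straddling triangles (6 of 12):
  (v5,v0,v6) [++-] → (-0.109176, -0.1891, 0)–(-1.68082, -0.1891, 0)  len=1.5716
  (v5,v6,v2) [+-+] → (-1.68082, -0.1891, 0)–(-0.109176, -0.1891, 2.3882)  len=2.8589
  (v6,v0,v7) [-+-] → (-0.109176, -0.1891, 0)–(0.109176, -0.1891, 0)  len=0.2184
  (v6,v7,v2) [--+] → (0.109176, -0.1891, 2.3882)–(-0.109176, -0.1891, 2.3882)  len=0.2184
  (v7,v0,v1) [-++] → (0.109176, -0.1891, 0)–(1.68082, -0.1891, 0)  len=1.5716
  (v7,v1,v2) [-++] → (1.68082, -0.1891, 0)–(0.109176, -0.1891, 2.3882)  len=2.8589

Chained into 1 loop(s):
  loop 1: 6 segments, perimeter = 9.2979
Total perimeter = 9.298


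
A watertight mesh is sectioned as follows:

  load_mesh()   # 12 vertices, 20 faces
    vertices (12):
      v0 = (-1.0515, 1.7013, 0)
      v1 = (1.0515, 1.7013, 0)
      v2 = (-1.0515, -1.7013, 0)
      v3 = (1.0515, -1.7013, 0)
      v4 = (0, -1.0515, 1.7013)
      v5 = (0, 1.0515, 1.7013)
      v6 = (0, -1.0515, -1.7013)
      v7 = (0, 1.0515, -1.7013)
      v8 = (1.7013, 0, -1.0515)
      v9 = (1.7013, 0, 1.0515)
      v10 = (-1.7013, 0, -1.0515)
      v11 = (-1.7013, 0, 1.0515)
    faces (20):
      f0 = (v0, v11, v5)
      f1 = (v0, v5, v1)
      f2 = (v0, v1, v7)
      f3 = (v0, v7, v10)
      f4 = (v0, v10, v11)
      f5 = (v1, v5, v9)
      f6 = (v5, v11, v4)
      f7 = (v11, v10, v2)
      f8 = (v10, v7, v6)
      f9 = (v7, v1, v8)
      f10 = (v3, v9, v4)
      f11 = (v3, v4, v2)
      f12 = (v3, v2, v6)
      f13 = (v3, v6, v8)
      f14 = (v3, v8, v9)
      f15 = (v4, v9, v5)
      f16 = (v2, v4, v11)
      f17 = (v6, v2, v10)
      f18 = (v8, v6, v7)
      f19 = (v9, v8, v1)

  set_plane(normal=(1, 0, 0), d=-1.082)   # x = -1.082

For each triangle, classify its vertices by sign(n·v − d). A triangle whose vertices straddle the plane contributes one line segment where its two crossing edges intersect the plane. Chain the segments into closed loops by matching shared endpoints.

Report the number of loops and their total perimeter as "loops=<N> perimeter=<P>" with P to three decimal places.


Straddling triangles (8 of 20):
  (v0,v11,v5) [+-+] → (-1.082, 1.62145, 0.0493548)–(-1.082, 0.382763, 1.28804)  len=1.7518
  (v0,v7,v10) [++-] → (-1.082, 0.382763, -1.28804)–(-1.082, 1.62145, -0.0493548)  len=1.7518
  (v0,v10,v11) [+--] → (-1.082, 1.62145, -0.0493548)–(-1.082, 1.62145, 0.0493548)  len=0.0987
  (v5,v11,v4) [+-+] → (-1.082, 0.382763, 1.28804)–(-1.082, -0.382763, 1.28804)  len=0.7655
  (v11,v10,v2) [--+] → (-1.082, -1.62145, -0.0493548)–(-1.082, -1.62145, 0.0493548)  len=0.0987
  (v10,v7,v6) [-++] → (-1.082, 0.382763, -1.28804)–(-1.082, -0.382763, -1.28804)  len=0.7655
  (v2,v4,v11) [++-] → (-1.082, -0.382763, 1.28804)–(-1.082, -1.62145, 0.0493548)  len=1.7518
  (v6,v2,v10) [++-] → (-1.082, -1.62145, -0.0493548)–(-1.082, -0.382763, -1.28804)  len=1.7518

Chained into 1 loop(s):
  loop 1: 8 segments, perimeter = 8.7355
Total perimeter = 8.736

loops=1 perimeter=8.736


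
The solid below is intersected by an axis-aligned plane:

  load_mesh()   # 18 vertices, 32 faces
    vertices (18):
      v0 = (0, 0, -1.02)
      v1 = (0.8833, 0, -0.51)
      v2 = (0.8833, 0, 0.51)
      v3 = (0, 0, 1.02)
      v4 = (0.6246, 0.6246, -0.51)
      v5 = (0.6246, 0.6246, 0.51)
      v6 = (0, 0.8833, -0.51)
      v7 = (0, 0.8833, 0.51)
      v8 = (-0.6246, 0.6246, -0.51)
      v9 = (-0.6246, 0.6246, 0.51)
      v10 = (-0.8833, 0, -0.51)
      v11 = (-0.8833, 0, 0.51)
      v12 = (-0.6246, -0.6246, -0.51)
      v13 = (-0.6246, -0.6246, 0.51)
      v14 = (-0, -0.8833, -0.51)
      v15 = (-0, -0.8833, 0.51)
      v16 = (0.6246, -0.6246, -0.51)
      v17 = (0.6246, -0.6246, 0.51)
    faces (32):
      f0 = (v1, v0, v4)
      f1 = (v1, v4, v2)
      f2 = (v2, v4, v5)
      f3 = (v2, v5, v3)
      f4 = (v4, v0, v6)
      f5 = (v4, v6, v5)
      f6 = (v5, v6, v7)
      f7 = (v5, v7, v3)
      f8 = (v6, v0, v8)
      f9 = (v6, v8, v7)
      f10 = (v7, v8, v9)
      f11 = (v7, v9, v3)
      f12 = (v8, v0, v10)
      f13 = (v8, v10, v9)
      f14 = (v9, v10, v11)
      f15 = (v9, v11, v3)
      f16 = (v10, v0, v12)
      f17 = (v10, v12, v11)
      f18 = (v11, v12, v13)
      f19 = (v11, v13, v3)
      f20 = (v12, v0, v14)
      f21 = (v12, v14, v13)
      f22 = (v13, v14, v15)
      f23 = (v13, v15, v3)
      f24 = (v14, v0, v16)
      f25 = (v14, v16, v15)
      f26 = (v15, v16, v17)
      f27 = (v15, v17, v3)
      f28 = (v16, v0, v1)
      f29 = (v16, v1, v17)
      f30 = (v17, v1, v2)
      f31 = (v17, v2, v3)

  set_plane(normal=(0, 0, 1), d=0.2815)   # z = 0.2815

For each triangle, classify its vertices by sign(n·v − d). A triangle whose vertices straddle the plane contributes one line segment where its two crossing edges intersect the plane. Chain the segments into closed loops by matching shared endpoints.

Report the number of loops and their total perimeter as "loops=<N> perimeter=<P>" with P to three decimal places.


loops=1 perimeter=5.408

Straddling triangles (16 of 32):
  (v1,v4,v2) [--+] → (0.825346, 0.139923, 0.2815)–(0.8833, 0, 0.2815)  len=0.1514
  (v2,v4,v5) [+-+] → (0.825346, 0.139923, 0.2815)–(0.6246, 0.6246, 0.2815)  len=0.5246
  (v4,v6,v5) [--+] → (0.484677, 0.682554, 0.2815)–(0.6246, 0.6246, 0.2815)  len=0.1514
  (v5,v6,v7) [+-+] → (0.484677, 0.682554, 0.2815)–(0, 0.8833, 0.2815)  len=0.5246
  (v6,v8,v7) [--+] → (-0.139923, 0.825346, 0.2815)–(0, 0.8833, 0.2815)  len=0.1514
  (v7,v8,v9) [+-+] → (-0.139923, 0.825346, 0.2815)–(-0.6246, 0.6246, 0.2815)  len=0.5246
  (v8,v10,v9) [--+] → (-0.682554, 0.484677, 0.2815)–(-0.6246, 0.6246, 0.2815)  len=0.1514
  (v9,v10,v11) [+-+] → (-0.682554, 0.484677, 0.2815)–(-0.8833, 0, 0.2815)  len=0.5246
  (v10,v12,v11) [--+] → (-0.825346, -0.139923, 0.2815)–(-0.8833, 0, 0.2815)  len=0.1514
  (v11,v12,v13) [+-+] → (-0.825346, -0.139923, 0.2815)–(-0.6246, -0.6246, 0.2815)  len=0.5246
  (v12,v14,v13) [--+] → (-0.484677, -0.682554, 0.2815)–(-0.6246, -0.6246, 0.2815)  len=0.1514
  (v13,v14,v15) [+-+] → (-0.484677, -0.682554, 0.2815)–(0, -0.8833, 0.2815)  len=0.5246
  (v14,v16,v15) [--+] → (0.139923, -0.825346, 0.2815)–(0, -0.8833, 0.2815)  len=0.1514
  (v15,v16,v17) [+-+] → (0.139923, -0.825346, 0.2815)–(0.6246, -0.6246, 0.2815)  len=0.5246
  (v16,v1,v17) [--+] → (0.682554, -0.484677, 0.2815)–(0.6246, -0.6246, 0.2815)  len=0.1514
  (v17,v1,v2) [+-+] → (0.682554, -0.484677, 0.2815)–(0.8833, 0, 0.2815)  len=0.5246

Chained into 1 loop(s):
  loop 1: 16 segments, perimeter = 5.4084
Total perimeter = 5.408


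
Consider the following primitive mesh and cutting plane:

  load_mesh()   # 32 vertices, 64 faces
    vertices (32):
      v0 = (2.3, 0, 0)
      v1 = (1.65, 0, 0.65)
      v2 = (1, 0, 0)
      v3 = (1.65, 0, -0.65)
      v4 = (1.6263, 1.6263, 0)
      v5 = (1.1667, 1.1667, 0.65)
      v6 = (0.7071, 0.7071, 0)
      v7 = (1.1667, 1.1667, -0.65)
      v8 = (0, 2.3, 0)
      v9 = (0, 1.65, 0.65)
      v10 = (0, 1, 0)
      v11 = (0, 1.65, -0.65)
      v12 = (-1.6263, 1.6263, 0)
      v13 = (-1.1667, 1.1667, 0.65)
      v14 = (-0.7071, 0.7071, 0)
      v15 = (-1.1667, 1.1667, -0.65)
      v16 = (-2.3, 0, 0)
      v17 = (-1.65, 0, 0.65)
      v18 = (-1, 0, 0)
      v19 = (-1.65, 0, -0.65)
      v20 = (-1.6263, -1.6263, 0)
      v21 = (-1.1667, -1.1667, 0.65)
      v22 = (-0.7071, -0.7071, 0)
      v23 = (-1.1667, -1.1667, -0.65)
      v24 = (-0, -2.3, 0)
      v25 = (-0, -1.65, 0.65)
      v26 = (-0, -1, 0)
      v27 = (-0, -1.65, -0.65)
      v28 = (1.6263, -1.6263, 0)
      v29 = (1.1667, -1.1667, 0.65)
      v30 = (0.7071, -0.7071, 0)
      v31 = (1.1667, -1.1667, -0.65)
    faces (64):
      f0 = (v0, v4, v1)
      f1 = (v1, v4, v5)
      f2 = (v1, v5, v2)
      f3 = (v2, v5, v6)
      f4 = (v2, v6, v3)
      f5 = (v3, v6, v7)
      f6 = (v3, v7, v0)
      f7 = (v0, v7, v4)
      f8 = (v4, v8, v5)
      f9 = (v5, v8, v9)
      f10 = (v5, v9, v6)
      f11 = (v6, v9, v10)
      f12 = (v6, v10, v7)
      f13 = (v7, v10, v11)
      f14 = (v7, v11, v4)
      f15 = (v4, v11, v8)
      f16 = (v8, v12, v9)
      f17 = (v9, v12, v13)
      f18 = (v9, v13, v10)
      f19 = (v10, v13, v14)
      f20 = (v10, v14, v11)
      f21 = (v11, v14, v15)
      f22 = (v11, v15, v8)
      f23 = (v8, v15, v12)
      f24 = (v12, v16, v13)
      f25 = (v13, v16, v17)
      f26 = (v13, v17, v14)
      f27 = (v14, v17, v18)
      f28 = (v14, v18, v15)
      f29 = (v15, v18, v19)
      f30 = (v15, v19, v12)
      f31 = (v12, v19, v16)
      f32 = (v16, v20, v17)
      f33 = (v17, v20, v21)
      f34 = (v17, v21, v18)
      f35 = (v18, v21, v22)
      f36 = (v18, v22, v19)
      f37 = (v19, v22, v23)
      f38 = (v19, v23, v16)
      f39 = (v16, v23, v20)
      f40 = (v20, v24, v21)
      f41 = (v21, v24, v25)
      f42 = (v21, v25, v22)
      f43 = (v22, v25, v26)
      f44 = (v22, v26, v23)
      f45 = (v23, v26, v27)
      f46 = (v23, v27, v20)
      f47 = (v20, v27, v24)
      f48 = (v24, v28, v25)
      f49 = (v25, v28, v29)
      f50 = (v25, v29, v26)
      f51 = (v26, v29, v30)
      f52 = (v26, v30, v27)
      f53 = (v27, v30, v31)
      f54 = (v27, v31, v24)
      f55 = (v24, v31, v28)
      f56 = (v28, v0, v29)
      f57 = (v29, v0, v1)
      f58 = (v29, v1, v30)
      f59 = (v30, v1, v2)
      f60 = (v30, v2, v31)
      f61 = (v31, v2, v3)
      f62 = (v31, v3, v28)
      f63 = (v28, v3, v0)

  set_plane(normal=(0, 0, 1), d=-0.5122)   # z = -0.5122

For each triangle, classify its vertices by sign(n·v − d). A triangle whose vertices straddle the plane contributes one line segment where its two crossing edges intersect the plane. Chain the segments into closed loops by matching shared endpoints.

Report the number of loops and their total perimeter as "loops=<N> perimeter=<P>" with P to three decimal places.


Straddling triangles (32 of 64):
  (v2,v6,v3) [++-] → (1.45011, 0.149905, -0.5122)–(1.5122, 0, -0.5122)  len=0.1623
  (v3,v6,v7) [-+-] → (1.45011, 0.149905, -0.5122)–(1.06926, 1.06926, -0.5122)  len=0.9951
  (v3,v7,v0) [--+] → (1.40696, 0.91936, -0.5122)–(1.7878, 0, -0.5122)  len=0.9951
  (v0,v7,v4) [+-+] → (1.40696, 0.91936, -0.5122)–(1.26414, 1.26414, -0.5122)  len=0.3732
  (v6,v10,v7) [++-] → (0.91936, 1.13136, -0.5122)–(1.06926, 1.06926, -0.5122)  len=0.1623
  (v7,v10,v11) [-+-] → (0.91936, 1.13136, -0.5122)–(0, 1.5122, -0.5122)  len=0.9951
  (v7,v11,v4) [--+] → (0.344776, 1.64498, -0.5122)–(1.26414, 1.26414, -0.5122)  len=0.9951
  (v4,v11,v8) [+-+] → (0.344776, 1.64498, -0.5122)–(0, 1.7878, -0.5122)  len=0.3732
  (v10,v14,v11) [++-] → (-0.149905, 1.45011, -0.5122)–(0, 1.5122, -0.5122)  len=0.1623
  (v11,v14,v15) [-+-] → (-0.149905, 1.45011, -0.5122)–(-1.06926, 1.06926, -0.5122)  len=0.9951
  (v11,v15,v8) [--+] → (-0.91936, 1.40696, -0.5122)–(0, 1.7878, -0.5122)  len=0.9951
  (v8,v15,v12) [+-+] → (-0.91936, 1.40696, -0.5122)–(-1.26414, 1.26414, -0.5122)  len=0.3732
  (v14,v18,v15) [++-] → (-1.13136, 0.91936, -0.5122)–(-1.06926, 1.06926, -0.5122)  len=0.1623
  (v15,v18,v19) [-+-] → (-1.13136, 0.91936, -0.5122)–(-1.5122, 0, -0.5122)  len=0.9951
  (v15,v19,v12) [--+] → (-1.64498, 0.344776, -0.5122)–(-1.26414, 1.26414, -0.5122)  len=0.9951
  (v12,v19,v16) [+-+] → (-1.64498, 0.344776, -0.5122)–(-1.7878, 0, -0.5122)  len=0.3732
  (v18,v22,v19) [++-] → (-1.45011, -0.149905, -0.5122)–(-1.5122, 0, -0.5122)  len=0.1623
  (v19,v22,v23) [-+-] → (-1.45011, -0.149905, -0.5122)–(-1.06926, -1.06926, -0.5122)  len=0.9951
  (v19,v23,v16) [--+] → (-1.40696, -0.91936, -0.5122)–(-1.7878, 0, -0.5122)  len=0.9951
  (v16,v23,v20) [+-+] → (-1.40696, -0.91936, -0.5122)–(-1.26414, -1.26414, -0.5122)  len=0.3732
  (v22,v26,v23) [++-] → (-0.91936, -1.13136, -0.5122)–(-1.06926, -1.06926, -0.5122)  len=0.1623
  (v23,v26,v27) [-+-] → (-0.91936, -1.13136, -0.5122)–(0, -1.5122, -0.5122)  len=0.9951
  (v23,v27,v20) [--+] → (-0.344776, -1.64498, -0.5122)–(-1.26414, -1.26414, -0.5122)  len=0.9951
  (v20,v27,v24) [+-+] → (-0.344776, -1.64498, -0.5122)–(0, -1.7878, -0.5122)  len=0.3732
  (v26,v30,v27) [++-] → (0.149905, -1.45011, -0.5122)–(0, -1.5122, -0.5122)  len=0.1623
  (v27,v30,v31) [-+-] → (0.149905, -1.45011, -0.5122)–(1.06926, -1.06926, -0.5122)  len=0.9951
  (v27,v31,v24) [--+] → (0.91936, -1.40696, -0.5122)–(0, -1.7878, -0.5122)  len=0.9951
  (v24,v31,v28) [+-+] → (0.91936, -1.40696, -0.5122)–(1.26414, -1.26414, -0.5122)  len=0.3732
  (v30,v2,v31) [++-] → (1.13136, -0.91936, -0.5122)–(1.06926, -1.06926, -0.5122)  len=0.1623
  (v31,v2,v3) [-+-] → (1.13136, -0.91936, -0.5122)–(1.5122, 0, -0.5122)  len=0.9951
  (v31,v3,v28) [--+] → (1.64498, -0.344776, -0.5122)–(1.26414, -1.26414, -0.5122)  len=0.9951
  (v28,v3,v0) [+-+] → (1.64498, -0.344776, -0.5122)–(1.7878, 0, -0.5122)  len=0.3732

Chained into 2 loop(s):
  loop 1: 16 segments, perimeter = 9.2590
  loop 2: 16 segments, perimeter = 10.9465
Total perimeter = 20.205

loops=2 perimeter=20.205


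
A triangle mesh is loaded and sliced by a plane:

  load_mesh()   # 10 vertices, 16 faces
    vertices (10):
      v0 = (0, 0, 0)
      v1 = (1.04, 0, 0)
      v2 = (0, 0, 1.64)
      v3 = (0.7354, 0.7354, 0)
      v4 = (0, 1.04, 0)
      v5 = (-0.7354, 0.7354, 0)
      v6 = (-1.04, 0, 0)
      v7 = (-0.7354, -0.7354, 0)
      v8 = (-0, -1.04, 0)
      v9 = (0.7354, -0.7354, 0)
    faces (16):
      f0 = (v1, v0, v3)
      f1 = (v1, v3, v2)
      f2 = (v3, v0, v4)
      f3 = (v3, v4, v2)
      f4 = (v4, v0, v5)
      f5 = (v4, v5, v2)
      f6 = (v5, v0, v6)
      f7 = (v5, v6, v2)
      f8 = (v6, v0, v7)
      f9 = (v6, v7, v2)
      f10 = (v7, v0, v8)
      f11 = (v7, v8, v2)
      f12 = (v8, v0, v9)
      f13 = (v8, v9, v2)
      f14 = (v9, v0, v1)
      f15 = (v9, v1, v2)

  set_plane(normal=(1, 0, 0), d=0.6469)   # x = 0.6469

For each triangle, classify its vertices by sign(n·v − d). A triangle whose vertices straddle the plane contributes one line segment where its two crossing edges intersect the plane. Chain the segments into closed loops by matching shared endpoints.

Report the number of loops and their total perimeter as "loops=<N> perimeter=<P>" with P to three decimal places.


Straddling triangles (8 of 16):
  (v1,v0,v3) [+-+] → (0.6469, 0, 0)–(0.6469, 0.6469, 0)  len=0.6469
  (v1,v3,v2) [++-] → (0.6469, 0.6469, 0.197362)–(0.6469, 0, 0.619888)  len=0.7727
  (v3,v0,v4) [+--] → (0.6469, 0.6469, 0)–(0.6469, 0.772056, 0)  len=0.1252
  (v3,v4,v2) [+--] → (0.6469, 0.772056, 0)–(0.6469, 0.6469, 0.197362)  len=0.2337
  (v8,v0,v9) [--+] → (0.6469, -0.6469, 0)–(0.6469, -0.772056, 0)  len=0.1252
  (v8,v9,v2) [-+-] → (0.6469, -0.772056, 0)–(0.6469, -0.6469, 0.197362)  len=0.2337
  (v9,v0,v1) [+-+] → (0.6469, -0.6469, 0)–(0.6469, 0, 0)  len=0.6469
  (v9,v1,v2) [++-] → (0.6469, 0, 0.619888)–(0.6469, -0.6469, 0.197362)  len=0.7727

Chained into 1 loop(s):
  loop 1: 8 segments, perimeter = 3.5568
Total perimeter = 3.557

loops=1 perimeter=3.557


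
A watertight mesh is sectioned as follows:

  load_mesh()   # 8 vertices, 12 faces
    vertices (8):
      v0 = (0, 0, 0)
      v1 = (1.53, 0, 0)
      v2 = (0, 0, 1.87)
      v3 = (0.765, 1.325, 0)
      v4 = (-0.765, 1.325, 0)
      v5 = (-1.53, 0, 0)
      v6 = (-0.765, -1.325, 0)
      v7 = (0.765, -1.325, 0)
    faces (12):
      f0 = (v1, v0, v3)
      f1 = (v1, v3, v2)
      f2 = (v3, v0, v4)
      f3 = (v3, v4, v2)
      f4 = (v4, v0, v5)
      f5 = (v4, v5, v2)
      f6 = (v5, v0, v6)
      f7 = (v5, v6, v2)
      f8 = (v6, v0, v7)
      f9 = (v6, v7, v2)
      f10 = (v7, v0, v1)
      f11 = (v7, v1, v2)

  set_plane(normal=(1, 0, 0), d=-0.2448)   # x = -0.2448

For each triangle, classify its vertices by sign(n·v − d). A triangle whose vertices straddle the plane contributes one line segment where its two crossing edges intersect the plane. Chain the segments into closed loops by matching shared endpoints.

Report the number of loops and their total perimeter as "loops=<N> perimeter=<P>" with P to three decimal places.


loops=1 perimeter=6.805

Straddling triangles (8 of 12):
  (v3,v0,v4) [++-] → (-0.2448, 0.424, 0)–(-0.2448, 1.325, 0)  len=0.9010
  (v3,v4,v2) [+-+] → (-0.2448, 1.325, 0)–(-0.2448, 0.424, 1.2716)  len=1.5585
  (v4,v0,v5) [-+-] → (-0.2448, 0.424, 0)–(-0.2448, 0, 0)  len=0.4240
  (v4,v5,v2) [--+] → (-0.2448, 0, 1.5708)–(-0.2448, 0.424, 1.2716)  len=0.5189
  (v5,v0,v6) [-+-] → (-0.2448, 0, 0)–(-0.2448, -0.424, 0)  len=0.4240
  (v5,v6,v2) [--+] → (-0.2448, -0.424, 1.2716)–(-0.2448, 0, 1.5708)  len=0.5189
  (v6,v0,v7) [-++] → (-0.2448, -0.424, 0)–(-0.2448, -1.325, 0)  len=0.9010
  (v6,v7,v2) [-++] → (-0.2448, -1.325, 0)–(-0.2448, -0.424, 1.2716)  len=1.5585

Chained into 1 loop(s):
  loop 1: 8 segments, perimeter = 6.8048
Total perimeter = 6.805


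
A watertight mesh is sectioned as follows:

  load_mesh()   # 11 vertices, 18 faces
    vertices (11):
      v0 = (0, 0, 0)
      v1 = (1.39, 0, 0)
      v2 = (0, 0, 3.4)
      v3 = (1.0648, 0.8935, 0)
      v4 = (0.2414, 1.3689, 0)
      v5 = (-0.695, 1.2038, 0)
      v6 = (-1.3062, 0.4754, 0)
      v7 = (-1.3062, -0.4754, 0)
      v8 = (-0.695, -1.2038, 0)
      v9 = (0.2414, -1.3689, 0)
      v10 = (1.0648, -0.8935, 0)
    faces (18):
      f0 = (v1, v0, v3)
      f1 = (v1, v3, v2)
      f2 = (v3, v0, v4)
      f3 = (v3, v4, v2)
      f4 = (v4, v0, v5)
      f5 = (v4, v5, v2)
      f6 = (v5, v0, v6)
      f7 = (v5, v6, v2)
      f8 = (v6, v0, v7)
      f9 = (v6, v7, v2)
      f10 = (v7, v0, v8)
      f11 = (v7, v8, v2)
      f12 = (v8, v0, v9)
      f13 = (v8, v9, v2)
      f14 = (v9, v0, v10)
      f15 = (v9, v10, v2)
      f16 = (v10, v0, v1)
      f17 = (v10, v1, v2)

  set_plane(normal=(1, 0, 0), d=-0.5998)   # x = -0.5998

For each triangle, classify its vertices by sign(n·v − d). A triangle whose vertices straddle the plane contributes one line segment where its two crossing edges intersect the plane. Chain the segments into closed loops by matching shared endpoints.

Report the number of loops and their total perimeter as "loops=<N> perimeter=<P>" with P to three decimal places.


loops=1 perimeter=7.077

Straddling triangles (10 of 18):
  (v4,v0,v5) [++-] → (-0.5998, 1.03891, 0)–(-0.5998, 1.22059, 0)  len=0.1817
  (v4,v5,v2) [+-+] → (-0.5998, 1.22059, 0)–(-0.5998, 1.03891, 0.465727)  len=0.4999
  (v5,v0,v6) [-+-] → (-0.5998, 1.03891, 0)–(-0.5998, 0.218301, 0)  len=0.8206
  (v5,v6,v2) [--+] → (-0.5998, 0.218301, 1.83874)–(-0.5998, 1.03891, 0.465727)  len=1.5995
  (v6,v0,v7) [-+-] → (-0.5998, 0.218301, 0)–(-0.5998, -0.218301, 0)  len=0.4366
  (v6,v7,v2) [--+] → (-0.5998, -0.218301, 1.83874)–(-0.5998, 0.218301, 1.83874)  len=0.4366
  (v7,v0,v8) [-+-] → (-0.5998, -0.218301, 0)–(-0.5998, -1.03891, 0)  len=0.8206
  (v7,v8,v2) [--+] → (-0.5998, -1.03891, 0.465727)–(-0.5998, -0.218301, 1.83874)  len=1.5995
  (v8,v0,v9) [-++] → (-0.5998, -1.03891, 0)–(-0.5998, -1.22059, 0)  len=0.1817
  (v8,v9,v2) [-++] → (-0.5998, -1.22059, 0)–(-0.5998, -1.03891, 0.465727)  len=0.4999

Chained into 1 loop(s):
  loop 1: 10 segments, perimeter = 7.0767
Total perimeter = 7.077


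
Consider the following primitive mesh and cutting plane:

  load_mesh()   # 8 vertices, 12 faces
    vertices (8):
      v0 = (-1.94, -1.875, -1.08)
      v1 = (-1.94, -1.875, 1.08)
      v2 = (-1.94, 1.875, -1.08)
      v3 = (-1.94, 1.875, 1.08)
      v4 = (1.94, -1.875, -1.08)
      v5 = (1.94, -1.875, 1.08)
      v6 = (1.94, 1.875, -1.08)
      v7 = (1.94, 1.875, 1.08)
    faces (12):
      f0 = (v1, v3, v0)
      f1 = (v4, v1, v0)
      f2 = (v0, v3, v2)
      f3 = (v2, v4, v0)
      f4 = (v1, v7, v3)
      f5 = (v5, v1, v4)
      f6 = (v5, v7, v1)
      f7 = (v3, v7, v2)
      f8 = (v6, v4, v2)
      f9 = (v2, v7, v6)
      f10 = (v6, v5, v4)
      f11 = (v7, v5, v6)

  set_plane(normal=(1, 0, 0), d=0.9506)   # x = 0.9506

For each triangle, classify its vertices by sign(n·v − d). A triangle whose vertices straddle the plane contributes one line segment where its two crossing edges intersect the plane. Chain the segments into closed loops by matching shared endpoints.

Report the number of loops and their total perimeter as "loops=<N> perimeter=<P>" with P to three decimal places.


loops=1 perimeter=11.820

Straddling triangles (8 of 12):
  (v4,v1,v0) [+--] → (0.9506, -1.875, -0.5292)–(0.9506, -1.875, -1.08)  len=0.5508
  (v2,v4,v0) [-+-] → (0.9506, -0.91875, -1.08)–(0.9506, -1.875, -1.08)  len=0.9562
  (v1,v7,v3) [-+-] → (0.9506, 0.91875, 1.08)–(0.9506, 1.875, 1.08)  len=0.9562
  (v5,v1,v4) [+-+] → (0.9506, -1.875, 1.08)–(0.9506, -1.875, -0.5292)  len=1.6092
  (v5,v7,v1) [++-] → (0.9506, 0.91875, 1.08)–(0.9506, -1.875, 1.08)  len=2.7938
  (v3,v7,v2) [-+-] → (0.9506, 1.875, 1.08)–(0.9506, 1.875, 0.5292)  len=0.5508
  (v6,v4,v2) [++-] → (0.9506, -0.91875, -1.08)–(0.9506, 1.875, -1.08)  len=2.7938
  (v2,v7,v6) [-++] → (0.9506, 1.875, 0.5292)–(0.9506, 1.875, -1.08)  len=1.6092

Chained into 1 loop(s):
  loop 1: 8 segments, perimeter = 11.8200
Total perimeter = 11.820


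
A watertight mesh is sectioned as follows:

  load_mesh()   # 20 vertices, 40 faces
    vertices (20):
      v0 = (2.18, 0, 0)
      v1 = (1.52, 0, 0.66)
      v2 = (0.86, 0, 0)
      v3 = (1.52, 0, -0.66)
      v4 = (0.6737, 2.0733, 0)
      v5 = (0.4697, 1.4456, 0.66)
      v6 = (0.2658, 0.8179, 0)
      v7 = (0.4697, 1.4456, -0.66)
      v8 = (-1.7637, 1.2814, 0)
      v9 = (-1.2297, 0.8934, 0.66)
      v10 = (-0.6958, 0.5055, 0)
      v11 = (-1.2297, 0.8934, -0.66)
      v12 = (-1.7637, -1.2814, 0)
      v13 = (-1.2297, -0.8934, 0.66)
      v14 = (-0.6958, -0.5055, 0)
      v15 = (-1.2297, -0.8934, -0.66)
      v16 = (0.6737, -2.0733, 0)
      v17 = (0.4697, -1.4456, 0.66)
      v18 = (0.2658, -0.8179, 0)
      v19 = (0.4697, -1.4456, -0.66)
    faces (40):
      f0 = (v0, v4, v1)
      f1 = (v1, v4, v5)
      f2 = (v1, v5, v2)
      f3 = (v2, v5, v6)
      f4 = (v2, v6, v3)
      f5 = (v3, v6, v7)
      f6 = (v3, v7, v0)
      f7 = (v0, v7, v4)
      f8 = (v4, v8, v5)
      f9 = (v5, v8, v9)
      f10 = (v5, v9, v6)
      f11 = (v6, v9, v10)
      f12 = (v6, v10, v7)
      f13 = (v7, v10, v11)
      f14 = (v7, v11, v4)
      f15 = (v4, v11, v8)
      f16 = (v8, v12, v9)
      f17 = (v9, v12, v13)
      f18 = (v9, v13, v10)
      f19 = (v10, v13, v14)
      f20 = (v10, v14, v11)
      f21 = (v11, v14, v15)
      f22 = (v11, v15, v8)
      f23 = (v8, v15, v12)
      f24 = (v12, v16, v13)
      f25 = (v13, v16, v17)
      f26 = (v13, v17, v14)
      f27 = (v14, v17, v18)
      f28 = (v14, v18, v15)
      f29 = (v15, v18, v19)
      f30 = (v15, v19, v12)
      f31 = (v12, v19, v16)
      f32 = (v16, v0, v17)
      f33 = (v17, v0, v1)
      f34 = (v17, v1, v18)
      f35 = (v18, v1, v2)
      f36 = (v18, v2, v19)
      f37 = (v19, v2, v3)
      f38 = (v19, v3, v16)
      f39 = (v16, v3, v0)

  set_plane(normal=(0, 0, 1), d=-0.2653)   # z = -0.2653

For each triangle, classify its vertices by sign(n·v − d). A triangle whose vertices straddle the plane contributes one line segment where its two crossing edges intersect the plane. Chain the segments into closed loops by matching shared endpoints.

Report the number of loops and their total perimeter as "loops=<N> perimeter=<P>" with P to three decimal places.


Straddling triangles (20 of 40):
  (v2,v6,v3) [++-] → (0.76995, 0.489129, -0.2653)–(1.1253, 0, -0.2653)  len=0.6046
  (v3,v6,v7) [-+-] → (0.76995, 0.489129, -0.2653)–(0.347762, 1.07022, -0.2653)  len=0.7183
  (v3,v7,v0) [--+] → (1.49251, 0.581087, -0.2653)–(1.9147, 0, -0.2653)  len=0.7183
  (v0,v7,v4) [+-+] → (1.49251, 0.581087, -0.2653)–(0.591698, 1.82098, -0.2653)  len=1.5326
  (v6,v10,v7) [++-] → (-0.227304, 0.883392, -0.2653)–(0.347762, 1.07022, -0.2653)  len=0.6047
  (v7,v10,v11) [-+-] → (-0.227304, 0.883392, -0.2653)–(-0.910412, 0.661424, -0.2653)  len=0.7183
  (v7,v11,v4) [--+] → (-0.0914091, 1.59902, -0.2653)–(0.591698, 1.82098, -0.2653)  len=0.7183
  (v4,v11,v8) [+-+] → (-0.0914091, 1.59902, -0.2653)–(-1.54905, 1.12544, -0.2653)  len=1.5326
  (v10,v14,v11) [++-] → (-0.910412, 0.0568154, -0.2653)–(-0.910412, 0.661424, -0.2653)  len=0.6046
  (v11,v14,v15) [-+-] → (-0.910412, 0.0568154, -0.2653)–(-0.910412, -0.661424, -0.2653)  len=0.7182
  (v11,v15,v8) [--+] → (-1.54905, 0.407196, -0.2653)–(-1.54905, 1.12544, -0.2653)  len=0.7182
  (v8,v15,v12) [+-+] → (-1.54905, 0.407196, -0.2653)–(-1.54905, -1.12544, -0.2653)  len=1.5326
  (v14,v18,v15) [++-] → (-0.335346, -0.848249, -0.2653)–(-0.910412, -0.661424, -0.2653)  len=0.6047
  (v15,v18,v19) [-+-] → (-0.335346, -0.848249, -0.2653)–(0.347762, -1.07022, -0.2653)  len=0.7183
  (v15,v19,v12) [--+] → (-0.865941, -1.3474, -0.2653)–(-1.54905, -1.12544, -0.2653)  len=0.7183
  (v12,v19,v16) [+-+] → (-0.865941, -1.3474, -0.2653)–(0.591698, -1.82098, -0.2653)  len=1.5326
  (v18,v2,v19) [++-] → (0.703111, -0.581087, -0.2653)–(0.347762, -1.07022, -0.2653)  len=0.6046
  (v19,v2,v3) [-+-] → (0.703111, -0.581087, -0.2653)–(1.1253, 0, -0.2653)  len=0.7183
  (v19,v3,v16) [--+] → (1.01389, -1.2399, -0.2653)–(0.591698, -1.82098, -0.2653)  len=0.7183
  (v16,v3,v0) [+-+] → (1.01389, -1.2399, -0.2653)–(1.9147, 0, -0.2653)  len=1.5326

Chained into 2 loop(s):
  loop 1: 10 segments, perimeter = 6.6144
  loop 2: 10 segments, perimeter = 11.2544
Total perimeter = 17.869

loops=2 perimeter=17.869


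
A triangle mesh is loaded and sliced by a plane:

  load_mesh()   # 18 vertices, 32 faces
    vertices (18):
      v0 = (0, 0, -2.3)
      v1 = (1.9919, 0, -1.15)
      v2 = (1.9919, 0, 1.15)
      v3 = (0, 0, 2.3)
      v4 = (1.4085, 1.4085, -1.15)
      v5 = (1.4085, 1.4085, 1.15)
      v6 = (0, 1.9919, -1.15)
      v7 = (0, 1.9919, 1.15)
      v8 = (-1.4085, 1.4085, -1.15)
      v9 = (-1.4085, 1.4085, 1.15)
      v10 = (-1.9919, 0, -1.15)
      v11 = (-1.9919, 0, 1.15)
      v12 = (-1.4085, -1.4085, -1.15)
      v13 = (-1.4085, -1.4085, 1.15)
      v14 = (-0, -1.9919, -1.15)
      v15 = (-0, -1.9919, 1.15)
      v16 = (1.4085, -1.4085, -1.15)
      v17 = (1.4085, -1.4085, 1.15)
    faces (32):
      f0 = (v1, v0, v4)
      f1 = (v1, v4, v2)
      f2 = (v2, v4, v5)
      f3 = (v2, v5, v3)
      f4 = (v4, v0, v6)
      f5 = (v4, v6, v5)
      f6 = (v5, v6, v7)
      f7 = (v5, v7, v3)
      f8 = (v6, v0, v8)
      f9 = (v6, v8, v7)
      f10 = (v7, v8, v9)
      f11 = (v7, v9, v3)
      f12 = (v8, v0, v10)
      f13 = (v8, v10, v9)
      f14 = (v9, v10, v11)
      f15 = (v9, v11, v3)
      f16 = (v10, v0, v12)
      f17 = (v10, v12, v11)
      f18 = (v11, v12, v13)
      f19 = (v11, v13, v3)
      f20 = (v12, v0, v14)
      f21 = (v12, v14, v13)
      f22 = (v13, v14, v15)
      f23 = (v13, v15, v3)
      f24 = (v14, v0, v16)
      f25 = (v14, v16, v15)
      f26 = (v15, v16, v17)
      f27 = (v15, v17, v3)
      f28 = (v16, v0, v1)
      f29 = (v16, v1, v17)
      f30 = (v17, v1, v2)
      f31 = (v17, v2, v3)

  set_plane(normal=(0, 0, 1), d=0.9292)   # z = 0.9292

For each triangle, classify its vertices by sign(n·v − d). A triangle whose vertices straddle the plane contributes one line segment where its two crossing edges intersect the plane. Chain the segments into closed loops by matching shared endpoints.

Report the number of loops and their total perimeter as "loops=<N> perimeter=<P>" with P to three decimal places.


loops=1 perimeter=12.196

Straddling triangles (16 of 32):
  (v1,v4,v2) [--+] → (1.93589, 0.135216, 0.9292)–(1.9919, 0, 0.9292)  len=0.1464
  (v2,v4,v5) [+-+] → (1.93589, 0.135216, 0.9292)–(1.4085, 1.4085, 0.9292)  len=1.3782
  (v4,v6,v5) [--+] → (1.27328, 1.46451, 0.9292)–(1.4085, 1.4085, 0.9292)  len=0.1464
  (v5,v6,v7) [+-+] → (1.27328, 1.46451, 0.9292)–(0, 1.9919, 0.9292)  len=1.3782
  (v6,v8,v7) [--+] → (-0.135216, 1.93589, 0.9292)–(0, 1.9919, 0.9292)  len=0.1464
  (v7,v8,v9) [+-+] → (-0.135216, 1.93589, 0.9292)–(-1.4085, 1.4085, 0.9292)  len=1.3782
  (v8,v10,v9) [--+] → (-1.46451, 1.27328, 0.9292)–(-1.4085, 1.4085, 0.9292)  len=0.1464
  (v9,v10,v11) [+-+] → (-1.46451, 1.27328, 0.9292)–(-1.9919, 0, 0.9292)  len=1.3782
  (v10,v12,v11) [--+] → (-1.93589, -0.135216, 0.9292)–(-1.9919, 0, 0.9292)  len=0.1464
  (v11,v12,v13) [+-+] → (-1.93589, -0.135216, 0.9292)–(-1.4085, -1.4085, 0.9292)  len=1.3782
  (v12,v14,v13) [--+] → (-1.27328, -1.46451, 0.9292)–(-1.4085, -1.4085, 0.9292)  len=0.1464
  (v13,v14,v15) [+-+] → (-1.27328, -1.46451, 0.9292)–(0, -1.9919, 0.9292)  len=1.3782
  (v14,v16,v15) [--+] → (0.135216, -1.93589, 0.9292)–(0, -1.9919, 0.9292)  len=0.1464
  (v15,v16,v17) [+-+] → (0.135216, -1.93589, 0.9292)–(1.4085, -1.4085, 0.9292)  len=1.3782
  (v16,v1,v17) [--+] → (1.46451, -1.27328, 0.9292)–(1.4085, -1.4085, 0.9292)  len=0.1464
  (v17,v1,v2) [+-+] → (1.46451, -1.27328, 0.9292)–(1.9919, 0, 0.9292)  len=1.3782

Chained into 1 loop(s):
  loop 1: 16 segments, perimeter = 12.1963
Total perimeter = 12.196
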